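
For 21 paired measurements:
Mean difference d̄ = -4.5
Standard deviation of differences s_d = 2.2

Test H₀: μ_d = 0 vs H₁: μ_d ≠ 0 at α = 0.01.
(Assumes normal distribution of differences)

df = n - 1 = 20
SE = s_d/√n = 2.2/√21 = 0.4801
t = d̄/SE = -4.5/0.4801 = -9.3730
Critical value: t_{0.005,20} = ±2.845
p-value < 0.0001
Decision: reject H₀

Answer: t = -9.3730, reject H₀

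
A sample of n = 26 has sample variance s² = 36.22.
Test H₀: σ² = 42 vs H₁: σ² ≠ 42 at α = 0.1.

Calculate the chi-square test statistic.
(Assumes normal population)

Answer: χ² = 21.5595, fail to reject H₀

Derivation:
df = n - 1 = 25
χ² = (n-1)s²/σ₀² = 25×36.22/42 = 21.5595
Critical values: χ²_{0.95,25} = 14.611, χ²_{0.05,25} = 37.652
Rejection region: χ² < 14.611 or χ² > 37.652
Decision: fail to reject H₀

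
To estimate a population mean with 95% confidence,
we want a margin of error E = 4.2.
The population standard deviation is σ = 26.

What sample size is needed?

z_0.025 = 1.960
n = (z×σ/E)² = (1.960×26/4.2)²
n = 147.2178
Round up: n = 148

Answer: n = 148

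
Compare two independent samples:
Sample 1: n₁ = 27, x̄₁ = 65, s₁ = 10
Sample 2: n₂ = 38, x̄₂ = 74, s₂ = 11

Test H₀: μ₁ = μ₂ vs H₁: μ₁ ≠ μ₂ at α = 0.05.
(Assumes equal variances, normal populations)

Pooled variance: s²_p = [26×10² + 37×11²]/(63) = 112.3333
s_p = 10.5987
SE = s_p×√(1/n₁ + 1/n₂) = 10.5987×√(1/27 + 1/38) = 2.6677
t = (x̄₁ - x̄₂)/SE = (65 - 74)/2.6677 = -3.3737
df = 63, t-critical = ±1.998
Decision: reject H₀

Answer: t = -3.3737, reject H₀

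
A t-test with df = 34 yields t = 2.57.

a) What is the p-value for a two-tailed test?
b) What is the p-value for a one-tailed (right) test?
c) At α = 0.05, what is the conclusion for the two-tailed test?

Using t-distribution with df = 34:
a) Two-tailed: p = 2×P(T > 2.57) = 0.0147
b) One-tailed: p = P(T > 2.57) = 0.0074
c) 0.0147 < 0.05, reject H₀

Answer: a) 0.0147, b) 0.0074, c) reject H₀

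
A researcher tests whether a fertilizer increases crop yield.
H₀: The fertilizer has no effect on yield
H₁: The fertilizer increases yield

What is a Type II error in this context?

Answer: Failing to recommend an effective fertilizer

Derivation:
Type I error: rejecting H₀ when it is actually true (false positive).
Type II error: failing to reject H₀ when H₁ is actually true (false negative).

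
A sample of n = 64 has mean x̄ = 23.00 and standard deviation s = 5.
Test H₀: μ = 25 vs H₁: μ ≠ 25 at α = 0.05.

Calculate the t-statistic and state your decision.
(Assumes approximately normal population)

df = n - 1 = 63
SE = s/√n = 5/√64 = 0.6250
t = (x̄ - μ₀)/SE = (23.00 - 25)/0.6250 = -3.2000
Critical value: t_{0.025,63} = ±1.998
p-value ≈ 0.0022
Decision: reject H₀

Answer: t = -3.2000, reject H₀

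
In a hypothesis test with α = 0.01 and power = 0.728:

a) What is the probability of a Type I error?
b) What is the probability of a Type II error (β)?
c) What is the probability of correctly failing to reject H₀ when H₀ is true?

a) Type I error probability = α = 0.01
b) Power = P(reject H₀ | H₁ true) = 1 - β = 0.728, so Type II error probability = β = 1 - Power = 0.272
c) P(fail to reject H₀ | H₀ true) = 1 - α = 0.99

Answer: a) 0.01, b) 0.272, c) 0.99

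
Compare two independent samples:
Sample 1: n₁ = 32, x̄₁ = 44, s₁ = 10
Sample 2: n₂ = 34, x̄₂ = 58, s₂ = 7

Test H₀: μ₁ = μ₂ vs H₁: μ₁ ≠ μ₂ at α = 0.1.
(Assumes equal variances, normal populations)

Answer: t = -6.6210, reject H₀

Derivation:
Pooled variance: s²_p = [31×10² + 33×7²]/(64) = 73.7031
s_p = 8.5851
SE = s_p×√(1/n₁ + 1/n₂) = 8.5851×√(1/32 + 1/34) = 2.1145
t = (x̄₁ - x̄₂)/SE = (44 - 58)/2.1145 = -6.6210
df = 64, t-critical = ±1.669
Decision: reject H₀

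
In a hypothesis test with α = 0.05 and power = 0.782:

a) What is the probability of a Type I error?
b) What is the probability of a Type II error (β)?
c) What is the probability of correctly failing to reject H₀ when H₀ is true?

a) Type I error probability = α = 0.05
b) Power = P(reject H₀ | H₁ true) = 1 - β = 0.782, so Type II error probability = β = 1 - Power = 0.218
c) P(fail to reject H₀ | H₀ true) = 1 - α = 0.95

Answer: a) 0.05, b) 0.218, c) 0.95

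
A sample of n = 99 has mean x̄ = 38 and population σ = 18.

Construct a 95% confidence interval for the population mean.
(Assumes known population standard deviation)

Confidence level: 95%, α = 0.05
z_0.025 = 1.960
SE = σ/√n = 18/√99 = 1.8091
Margin of error = 1.960 × 1.8091 = 3.5458
CI: x̄ ± margin = 38 ± 3.5458
CI: (34.4542, 41.5458)

Answer: (34.4542, 41.5458)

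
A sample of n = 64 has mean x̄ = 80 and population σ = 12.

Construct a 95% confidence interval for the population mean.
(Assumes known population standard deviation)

Answer: (77.0600, 82.9400)

Derivation:
Confidence level: 95%, α = 0.05
z_0.025 = 1.960
SE = σ/√n = 12/√64 = 1.5000
Margin of error = 1.960 × 1.5000 = 2.9400
CI: x̄ ± margin = 80 ± 2.9400
CI: (77.0600, 82.9400)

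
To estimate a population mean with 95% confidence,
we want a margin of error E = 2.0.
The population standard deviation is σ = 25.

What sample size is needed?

z_0.025 = 1.960
n = (z×σ/E)² = (1.960×25/2.0)²
n = 600.2500
Round up: n = 601

Answer: n = 601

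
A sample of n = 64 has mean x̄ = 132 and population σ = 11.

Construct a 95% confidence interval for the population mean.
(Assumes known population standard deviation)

Confidence level: 95%, α = 0.05
z_0.025 = 1.960
SE = σ/√n = 11/√64 = 1.3750
Margin of error = 1.960 × 1.3750 = 2.6950
CI: x̄ ± margin = 132 ± 2.6950
CI: (129.3050, 134.6950)

Answer: (129.3050, 134.6950)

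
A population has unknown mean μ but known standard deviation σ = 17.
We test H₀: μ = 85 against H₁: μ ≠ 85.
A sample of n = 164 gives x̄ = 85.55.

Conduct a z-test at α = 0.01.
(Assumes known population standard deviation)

Standard error: SE = σ/√n = 17/√164 = 1.3275
z-statistic: z = (x̄ - μ₀)/SE = (85.55 - 85)/1.3275 = 0.4143
Critical value: ±2.576
p-value = 0.6787
Decision: fail to reject H₀

Answer: z = 0.4143, fail to reject H₀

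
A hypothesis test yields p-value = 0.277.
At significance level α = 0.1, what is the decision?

Compare p-value to α:
0.277 ≥ 0.1
Decision: fail to reject H₀

Answer: fail to reject H₀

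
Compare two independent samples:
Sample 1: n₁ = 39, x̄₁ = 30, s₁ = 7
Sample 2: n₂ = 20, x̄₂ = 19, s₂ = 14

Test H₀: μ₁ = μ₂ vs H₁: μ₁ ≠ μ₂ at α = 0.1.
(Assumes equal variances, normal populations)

Pooled variance: s²_p = [38×7² + 19×14²]/(57) = 98.0000
s_p = 9.8995
SE = s_p×√(1/n₁ + 1/n₂) = 9.8995×√(1/39 + 1/20) = 2.7227
t = (x̄₁ - x̄₂)/SE = (30 - 19)/2.7227 = 4.0401
df = 57, t-critical = ±1.672
Decision: reject H₀

Answer: t = 4.0401, reject H₀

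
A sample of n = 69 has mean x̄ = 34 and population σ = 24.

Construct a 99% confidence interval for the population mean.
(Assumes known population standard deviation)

Answer: (26.5572, 41.4428)

Derivation:
Confidence level: 99%, α = 0.01
z_0.005 = 2.576
SE = σ/√n = 24/√69 = 2.8893
Margin of error = 2.576 × 2.8893 = 7.4428
CI: x̄ ± margin = 34 ± 7.4428
CI: (26.5572, 41.4428)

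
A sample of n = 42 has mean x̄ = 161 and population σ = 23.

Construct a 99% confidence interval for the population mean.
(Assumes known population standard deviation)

Answer: (151.8578, 170.1422)

Derivation:
Confidence level: 99%, α = 0.01
z_0.005 = 2.576
SE = σ/√n = 23/√42 = 3.5490
Margin of error = 2.576 × 3.5490 = 9.1422
CI: x̄ ± margin = 161 ± 9.1422
CI: (151.8578, 170.1422)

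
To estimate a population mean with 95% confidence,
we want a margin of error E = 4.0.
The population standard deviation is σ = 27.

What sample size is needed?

z_0.025 = 1.960
n = (z×σ/E)² = (1.960×27/4.0)²
n = 175.0329
Round up: n = 176

Answer: n = 176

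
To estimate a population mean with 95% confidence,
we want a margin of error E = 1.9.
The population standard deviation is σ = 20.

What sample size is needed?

Answer: n = 426

Derivation:
z_0.025 = 1.960
n = (z×σ/E)² = (1.960×20/1.9)²
n = 425.6620
Round up: n = 426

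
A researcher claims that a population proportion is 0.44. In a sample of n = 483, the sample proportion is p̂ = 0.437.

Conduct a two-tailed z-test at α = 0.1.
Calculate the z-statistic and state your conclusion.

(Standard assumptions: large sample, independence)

H₀: p = 0.44, H₁: p ≠ 0.44
Standard error: SE = √(p₀(1-p₀)/n) = √(0.44×0.56/483) = 0.022586
z-statistic: z = (p̂ - p₀)/SE = (0.437 - 0.44)/0.022586 = -0.1328
Critical value: z_0.05 = ±1.645
p-value = 0.8944
Decision: fail to reject H₀ at α = 0.1

Answer: z = -0.1328, fail to reject H₀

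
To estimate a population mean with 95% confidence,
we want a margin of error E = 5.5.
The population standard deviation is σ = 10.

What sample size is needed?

Answer: n = 13

Derivation:
z_0.025 = 1.960
n = (z×σ/E)² = (1.960×10/5.5)²
n = 12.6995
Round up: n = 13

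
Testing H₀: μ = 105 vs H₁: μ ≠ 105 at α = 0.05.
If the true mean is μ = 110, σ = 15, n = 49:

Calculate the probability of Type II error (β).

Answer: β ≈ 0.3545

Derivation:
SE = σ/√n = 15/√49 = 2.1429
Critical values: μ₀ ± z_0.025×SE = 105 ± 1.960×2.1429
Acceptance region: (100.7999, 109.2001)
Under H₁ (μ = 110): z_high = (109.2001 - 110)/2.1429 = -0.3733, z_low = (100.7999 - 110)/2.1429 = -4.2933
β = P(not reject | H₁) = Φ(-0.3733) - Φ(-4.2933) ≈ 0.3545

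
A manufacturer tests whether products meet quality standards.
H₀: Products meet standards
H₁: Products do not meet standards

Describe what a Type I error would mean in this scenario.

Answer: Rejecting good products that actually meet standards

Derivation:
Type I error (α): Rejecting H₀ when H₀ is true
Type II error (β): Failing to reject H₀ when H₁ is true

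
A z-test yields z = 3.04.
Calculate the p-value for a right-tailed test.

Answer: p-value ≈ 0.0012

Derivation:
For z = 3.04:
p = P(Z > 3.04) = 1 - Φ(3.04) = 0.0012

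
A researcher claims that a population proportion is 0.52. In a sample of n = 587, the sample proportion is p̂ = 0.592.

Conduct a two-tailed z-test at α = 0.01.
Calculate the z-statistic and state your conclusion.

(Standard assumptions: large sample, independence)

H₀: p = 0.52, H₁: p ≠ 0.52
Standard error: SE = √(p₀(1-p₀)/n) = √(0.52×0.48/587) = 0.020621
z-statistic: z = (p̂ - p₀)/SE = (0.592 - 0.52)/0.020621 = 3.4916
Critical value: z_0.005 = ±2.576
p-value = 0.0005
Decision: reject H₀ at α = 0.01

Answer: z = 3.4916, reject H₀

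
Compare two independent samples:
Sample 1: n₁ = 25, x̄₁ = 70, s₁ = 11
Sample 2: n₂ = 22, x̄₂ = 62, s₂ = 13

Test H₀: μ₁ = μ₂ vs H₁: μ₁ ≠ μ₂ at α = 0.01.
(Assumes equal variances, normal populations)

Answer: t = 2.2853, fail to reject H₀

Derivation:
Pooled variance: s²_p = [24×11² + 21×13²]/(45) = 143.4000
s_p = 11.9750
SE = s_p×√(1/n₁ + 1/n₂) = 11.9750×√(1/25 + 1/22) = 3.5006
t = (x̄₁ - x̄₂)/SE = (70 - 62)/3.5006 = 2.2853
df = 45, t-critical = ±2.690
Decision: fail to reject H₀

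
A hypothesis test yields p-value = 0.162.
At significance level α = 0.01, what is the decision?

Answer: fail to reject H₀

Derivation:
Compare p-value to α:
0.162 ≥ 0.01
Decision: fail to reject H₀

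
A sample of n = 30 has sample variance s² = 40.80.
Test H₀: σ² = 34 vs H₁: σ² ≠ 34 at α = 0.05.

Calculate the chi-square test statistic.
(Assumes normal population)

df = n - 1 = 29
χ² = (n-1)s²/σ₀² = 29×40.80/34 = 34.8000
Critical values: χ²_{0.975,29} = 16.047, χ²_{0.025,29} = 45.722
Rejection region: χ² < 16.047 or χ² > 45.722
Decision: fail to reject H₀

Answer: χ² = 34.8000, fail to reject H₀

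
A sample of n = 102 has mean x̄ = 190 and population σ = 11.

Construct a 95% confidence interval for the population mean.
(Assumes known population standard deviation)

Answer: (187.8652, 192.1348)

Derivation:
Confidence level: 95%, α = 0.05
z_0.025 = 1.960
SE = σ/√n = 11/√102 = 1.0892
Margin of error = 1.960 × 1.0892 = 2.1348
CI: x̄ ± margin = 190 ± 2.1348
CI: (187.8652, 192.1348)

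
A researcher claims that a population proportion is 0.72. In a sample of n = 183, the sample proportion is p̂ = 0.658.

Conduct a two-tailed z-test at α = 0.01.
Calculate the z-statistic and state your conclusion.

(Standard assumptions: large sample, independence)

Answer: z = -1.8680, fail to reject H₀

Derivation:
H₀: p = 0.72, H₁: p ≠ 0.72
Standard error: SE = √(p₀(1-p₀)/n) = √(0.72×0.28/183) = 0.033191
z-statistic: z = (p̂ - p₀)/SE = (0.658 - 0.72)/0.033191 = -1.8680
Critical value: z_0.005 = ±2.576
p-value = 0.0618
Decision: fail to reject H₀ at α = 0.01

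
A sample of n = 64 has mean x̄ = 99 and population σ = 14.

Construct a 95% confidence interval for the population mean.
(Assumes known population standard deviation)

Answer: (95.5700, 102.4300)

Derivation:
Confidence level: 95%, α = 0.05
z_0.025 = 1.960
SE = σ/√n = 14/√64 = 1.7500
Margin of error = 1.960 × 1.7500 = 3.4300
CI: x̄ ± margin = 99 ± 3.4300
CI: (95.5700, 102.4300)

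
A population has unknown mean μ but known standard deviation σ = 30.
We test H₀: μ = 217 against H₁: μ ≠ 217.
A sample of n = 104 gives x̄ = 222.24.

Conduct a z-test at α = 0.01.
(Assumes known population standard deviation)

Standard error: SE = σ/√n = 30/√104 = 2.9417
z-statistic: z = (x̄ - μ₀)/SE = (222.24 - 217)/2.9417 = 1.7813
Critical value: ±2.576
p-value = 0.0749
Decision: fail to reject H₀

Answer: z = 1.7813, fail to reject H₀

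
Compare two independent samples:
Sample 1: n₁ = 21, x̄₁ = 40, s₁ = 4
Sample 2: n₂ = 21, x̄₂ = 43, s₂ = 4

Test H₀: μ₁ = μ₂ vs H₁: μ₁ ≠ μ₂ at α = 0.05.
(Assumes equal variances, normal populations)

Answer: t = -2.4303, reject H₀

Derivation:
Pooled variance: s²_p = [20×4² + 20×4²]/(40) = 16.0000
s_p = 4.0000
SE = s_p×√(1/n₁ + 1/n₂) = 4.0000×√(1/21 + 1/21) = 1.2344
t = (x̄₁ - x̄₂)/SE = (40 - 43)/1.2344 = -2.4303
df = 40, t-critical = ±2.021
Decision: reject H₀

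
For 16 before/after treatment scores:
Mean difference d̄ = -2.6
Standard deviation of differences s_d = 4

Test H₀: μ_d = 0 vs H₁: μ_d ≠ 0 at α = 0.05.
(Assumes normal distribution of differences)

df = n - 1 = 15
SE = s_d/√n = 4/√16 = 1.0000
t = d̄/SE = -2.6/1.0000 = -2.6000
Critical value: t_{0.025,15} = ±2.131
p-value ≈ 0.0201
Decision: reject H₀

Answer: t = -2.6000, reject H₀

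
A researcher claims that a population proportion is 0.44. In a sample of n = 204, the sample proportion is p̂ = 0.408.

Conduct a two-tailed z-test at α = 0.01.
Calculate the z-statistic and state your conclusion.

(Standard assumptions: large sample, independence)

H₀: p = 0.44, H₁: p ≠ 0.44
Standard error: SE = √(p₀(1-p₀)/n) = √(0.44×0.56/204) = 0.034754
z-statistic: z = (p̂ - p₀)/SE = (0.408 - 0.44)/0.034754 = -0.9208
Critical value: z_0.005 = ±2.576
p-value = 0.3572
Decision: fail to reject H₀ at α = 0.01

Answer: z = -0.9208, fail to reject H₀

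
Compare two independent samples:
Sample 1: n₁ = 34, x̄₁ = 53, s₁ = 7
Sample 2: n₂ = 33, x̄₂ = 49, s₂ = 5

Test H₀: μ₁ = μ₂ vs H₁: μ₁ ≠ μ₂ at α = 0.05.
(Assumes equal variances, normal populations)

Pooled variance: s²_p = [33×7² + 32×5²]/(65) = 37.1846
s_p = 6.0979
SE = s_p×√(1/n₁ + 1/n₂) = 6.0979×√(1/34 + 1/33) = 1.4901
t = (x̄₁ - x̄₂)/SE = (53 - 49)/1.4901 = 2.6844
df = 65, t-critical = ±1.997
Decision: reject H₀

Answer: t = 2.6844, reject H₀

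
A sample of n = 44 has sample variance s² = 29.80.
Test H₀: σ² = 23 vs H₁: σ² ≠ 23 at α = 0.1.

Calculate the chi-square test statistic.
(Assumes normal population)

Answer: χ² = 55.7130, fail to reject H₀

Derivation:
df = n - 1 = 43
χ² = (n-1)s²/σ₀² = 43×29.80/23 = 55.7130
Critical values: χ²_{0.95,43} = 28.965, χ²_{0.05,43} = 59.304
Rejection region: χ² < 28.965 or χ² > 59.304
Decision: fail to reject H₀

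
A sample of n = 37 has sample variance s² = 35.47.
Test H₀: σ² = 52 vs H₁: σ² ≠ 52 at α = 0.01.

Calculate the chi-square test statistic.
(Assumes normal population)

df = n - 1 = 36
χ² = (n-1)s²/σ₀² = 36×35.47/52 = 24.5562
Critical values: χ²_{0.995,36} = 17.887, χ²_{0.005,36} = 61.581
Rejection region: χ² < 17.887 or χ² > 61.581
Decision: fail to reject H₀

Answer: χ² = 24.5562, fail to reject H₀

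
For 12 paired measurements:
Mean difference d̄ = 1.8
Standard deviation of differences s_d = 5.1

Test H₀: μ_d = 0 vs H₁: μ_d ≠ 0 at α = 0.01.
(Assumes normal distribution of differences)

Answer: t = 1.2227, fail to reject H₀

Derivation:
df = n - 1 = 11
SE = s_d/√n = 5.1/√12 = 1.4722
t = d̄/SE = 1.8/1.4722 = 1.2227
Critical value: t_{0.005,11} = ±3.106
p-value ≈ 0.2470
Decision: fail to reject H₀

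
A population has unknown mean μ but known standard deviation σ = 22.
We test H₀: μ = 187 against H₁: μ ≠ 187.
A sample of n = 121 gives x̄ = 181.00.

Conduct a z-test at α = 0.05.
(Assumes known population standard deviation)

Answer: z = -3.0000, reject H₀

Derivation:
Standard error: SE = σ/√n = 22/√121 = 2.0000
z-statistic: z = (x̄ - μ₀)/SE = (181.00 - 187)/2.0000 = -3.0000
Critical value: ±1.960
p-value = 0.0027
Decision: reject H₀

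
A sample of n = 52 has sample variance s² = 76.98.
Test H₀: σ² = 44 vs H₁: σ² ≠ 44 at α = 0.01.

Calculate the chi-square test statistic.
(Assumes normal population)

Answer: χ² = 89.2268, reject H₀

Derivation:
df = n - 1 = 51
χ² = (n-1)s²/σ₀² = 51×76.98/44 = 89.2268
Critical values: χ²_{0.995,51} = 28.735, χ²_{0.005,51} = 80.747
Rejection region: χ² < 28.735 or χ² > 80.747
Decision: reject H₀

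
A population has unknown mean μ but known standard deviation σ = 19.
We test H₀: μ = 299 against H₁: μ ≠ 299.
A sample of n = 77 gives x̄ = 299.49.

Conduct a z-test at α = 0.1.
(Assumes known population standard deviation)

Answer: z = 0.2263, fail to reject H₀

Derivation:
Standard error: SE = σ/√n = 19/√77 = 2.1653
z-statistic: z = (x̄ - μ₀)/SE = (299.49 - 299)/2.1653 = 0.2263
Critical value: ±1.645
p-value = 0.8210
Decision: fail to reject H₀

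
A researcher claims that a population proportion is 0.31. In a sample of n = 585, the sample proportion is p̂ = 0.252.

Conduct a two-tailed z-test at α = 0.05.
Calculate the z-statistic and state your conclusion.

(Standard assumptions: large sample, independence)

H₀: p = 0.31, H₁: p ≠ 0.31
Standard error: SE = √(p₀(1-p₀)/n) = √(0.31×0.69/585) = 0.019122
z-statistic: z = (p̂ - p₀)/SE = (0.252 - 0.31)/0.019122 = -3.0332
Critical value: z_0.025 = ±1.960
p-value = 0.0024
Decision: reject H₀ at α = 0.05

Answer: z = -3.0332, reject H₀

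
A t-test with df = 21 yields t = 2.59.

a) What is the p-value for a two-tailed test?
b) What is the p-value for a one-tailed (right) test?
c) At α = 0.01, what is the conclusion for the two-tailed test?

Answer: a) 0.0171, b) 0.0085, c) fail to reject H₀

Derivation:
Using t-distribution with df = 21:
a) Two-tailed: p = 2×P(T > 2.59) = 0.0171
b) One-tailed: p = P(T > 2.59) = 0.0085
c) 0.0171 ≥ 0.01, fail to reject H₀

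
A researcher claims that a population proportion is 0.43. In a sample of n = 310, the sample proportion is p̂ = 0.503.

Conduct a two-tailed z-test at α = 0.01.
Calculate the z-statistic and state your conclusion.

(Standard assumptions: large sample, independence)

Answer: z = 2.5962, reject H₀

Derivation:
H₀: p = 0.43, H₁: p ≠ 0.43
Standard error: SE = √(p₀(1-p₀)/n) = √(0.43×0.57/310) = 0.028118
z-statistic: z = (p̂ - p₀)/SE = (0.503 - 0.43)/0.028118 = 2.5962
Critical value: z_0.005 = ±2.576
p-value = 0.0094
Decision: reject H₀ at α = 0.01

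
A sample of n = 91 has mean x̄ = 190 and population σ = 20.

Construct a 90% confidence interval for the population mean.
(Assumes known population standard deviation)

Answer: (186.5511, 193.4489)

Derivation:
Confidence level: 90%, α = 0.1
z_0.05 = 1.645
SE = σ/√n = 20/√91 = 2.0966
Margin of error = 1.645 × 2.0966 = 3.4489
CI: x̄ ± margin = 190 ± 3.4489
CI: (186.5511, 193.4489)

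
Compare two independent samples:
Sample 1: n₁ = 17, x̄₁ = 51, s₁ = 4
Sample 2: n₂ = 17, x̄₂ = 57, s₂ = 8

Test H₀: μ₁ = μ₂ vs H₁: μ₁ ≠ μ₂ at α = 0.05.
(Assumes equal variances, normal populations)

Pooled variance: s²_p = [16×4² + 16×8²]/(32) = 40.0000
s_p = 6.3246
SE = s_p×√(1/n₁ + 1/n₂) = 6.3246×√(1/17 + 1/17) = 2.1693
t = (x̄₁ - x̄₂)/SE = (51 - 57)/2.1693 = -2.7659
df = 32, t-critical = ±2.037
Decision: reject H₀

Answer: t = -2.7659, reject H₀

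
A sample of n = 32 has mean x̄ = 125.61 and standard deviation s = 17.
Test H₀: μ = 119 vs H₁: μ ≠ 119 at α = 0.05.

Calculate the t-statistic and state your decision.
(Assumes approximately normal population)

Answer: t = 2.1995, reject H₀

Derivation:
df = n - 1 = 31
SE = s/√n = 17/√32 = 3.0052
t = (x̄ - μ₀)/SE = (125.61 - 119)/3.0052 = 2.1995
Critical value: t_{0.025,31} = ±2.040
p-value ≈ 0.0354
Decision: reject H₀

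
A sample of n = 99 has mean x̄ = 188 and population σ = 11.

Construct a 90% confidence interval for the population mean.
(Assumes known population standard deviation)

Confidence level: 90%, α = 0.1
z_0.05 = 1.645
SE = σ/√n = 11/√99 = 1.1055
Margin of error = 1.645 × 1.1055 = 1.8185
CI: x̄ ± margin = 188 ± 1.8185
CI: (186.1815, 189.8185)

Answer: (186.1815, 189.8185)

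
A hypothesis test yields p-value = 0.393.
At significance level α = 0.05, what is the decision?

Compare p-value to α:
0.393 ≥ 0.05
Decision: fail to reject H₀

Answer: fail to reject H₀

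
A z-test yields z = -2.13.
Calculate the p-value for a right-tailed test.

Answer: p-value ≈ 0.9834

Derivation:
For z = -2.13:
p = P(Z > -2.13) = 1 - Φ(-2.13) = 0.9834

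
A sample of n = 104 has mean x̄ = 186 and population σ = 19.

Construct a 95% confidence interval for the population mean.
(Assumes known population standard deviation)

Answer: (182.3483, 189.6517)

Derivation:
Confidence level: 95%, α = 0.05
z_0.025 = 1.960
SE = σ/√n = 19/√104 = 1.8631
Margin of error = 1.960 × 1.8631 = 3.6517
CI: x̄ ± margin = 186 ± 3.6517
CI: (182.3483, 189.6517)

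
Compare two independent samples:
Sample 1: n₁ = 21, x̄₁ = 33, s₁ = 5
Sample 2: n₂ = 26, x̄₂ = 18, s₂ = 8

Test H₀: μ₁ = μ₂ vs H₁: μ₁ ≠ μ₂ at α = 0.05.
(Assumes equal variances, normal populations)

Pooled variance: s²_p = [20×5² + 25×8²]/(45) = 46.6667
s_p = 6.8313
SE = s_p×√(1/n₁ + 1/n₂) = 6.8313×√(1/21 + 1/26) = 2.0043
t = (x̄₁ - x̄₂)/SE = (33 - 18)/2.0043 = 7.4839
df = 45, t-critical = ±2.014
Decision: reject H₀

Answer: t = 7.4839, reject H₀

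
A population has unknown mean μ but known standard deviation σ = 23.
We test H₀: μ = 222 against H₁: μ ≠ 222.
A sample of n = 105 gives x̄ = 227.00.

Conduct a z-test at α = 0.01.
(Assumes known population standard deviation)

Standard error: SE = σ/√n = 23/√105 = 2.2446
z-statistic: z = (x̄ - μ₀)/SE = (227.00 - 222)/2.2446 = 2.2276
Critical value: ±2.576
p-value = 0.0259
Decision: fail to reject H₀

Answer: z = 2.2276, fail to reject H₀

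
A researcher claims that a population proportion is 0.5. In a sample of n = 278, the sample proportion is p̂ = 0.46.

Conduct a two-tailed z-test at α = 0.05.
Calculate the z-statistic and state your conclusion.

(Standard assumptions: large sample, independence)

Answer: z = -1.3339, fail to reject H₀

Derivation:
H₀: p = 0.5, H₁: p ≠ 0.5
Standard error: SE = √(p₀(1-p₀)/n) = √(0.5×0.5/278) = 0.029988
z-statistic: z = (p̂ - p₀)/SE = (0.46 - 0.5)/0.029988 = -1.3339
Critical value: z_0.025 = ±1.960
p-value = 0.1822
Decision: fail to reject H₀ at α = 0.05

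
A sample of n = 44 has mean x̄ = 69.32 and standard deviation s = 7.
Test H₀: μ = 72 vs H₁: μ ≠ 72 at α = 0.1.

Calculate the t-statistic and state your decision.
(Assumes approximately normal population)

Answer: t = -2.5396, reject H₀

Derivation:
df = n - 1 = 43
SE = s/√n = 7/√44 = 1.0553
t = (x̄ - μ₀)/SE = (69.32 - 72)/1.0553 = -2.5396
Critical value: t_{0.05,43} = ±1.681
p-value ≈ 0.0148
Decision: reject H₀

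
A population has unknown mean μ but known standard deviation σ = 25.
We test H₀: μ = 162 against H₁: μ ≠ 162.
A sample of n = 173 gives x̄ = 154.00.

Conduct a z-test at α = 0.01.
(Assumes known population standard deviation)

Standard error: SE = σ/√n = 25/√173 = 1.9007
z-statistic: z = (x̄ - μ₀)/SE = (154.00 - 162)/1.9007 = -4.2090
Critical value: ±2.576
p-value < 0.0001
Decision: reject H₀

Answer: z = -4.2090, reject H₀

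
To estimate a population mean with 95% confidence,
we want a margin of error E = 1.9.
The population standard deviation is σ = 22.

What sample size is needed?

Answer: n = 516

Derivation:
z_0.025 = 1.960
n = (z×σ/E)² = (1.960×22/1.9)²
n = 515.0511
Round up: n = 516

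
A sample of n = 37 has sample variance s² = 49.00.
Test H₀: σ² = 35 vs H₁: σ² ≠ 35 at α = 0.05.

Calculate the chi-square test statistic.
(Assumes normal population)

Answer: χ² = 50.4000, fail to reject H₀

Derivation:
df = n - 1 = 36
χ² = (n-1)s²/σ₀² = 36×49.00/35 = 50.4000
Critical values: χ²_{0.975,36} = 21.336, χ²_{0.025,36} = 54.437
Rejection region: χ² < 21.336 or χ² > 54.437
Decision: fail to reject H₀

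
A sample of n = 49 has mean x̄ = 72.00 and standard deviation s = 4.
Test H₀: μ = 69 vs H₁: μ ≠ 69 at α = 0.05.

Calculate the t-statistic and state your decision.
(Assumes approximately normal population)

df = n - 1 = 48
SE = s/√n = 4/√49 = 0.5714
t = (x̄ - μ₀)/SE = (72.00 - 69)/0.5714 = 5.2503
Critical value: t_{0.025,48} = ±2.011
p-value < 0.0001
Decision: reject H₀

Answer: t = 5.2503, reject H₀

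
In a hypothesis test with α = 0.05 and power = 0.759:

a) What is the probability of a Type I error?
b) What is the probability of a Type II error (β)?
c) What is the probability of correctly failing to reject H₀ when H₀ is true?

a) Type I error probability = α = 0.05
b) Power = P(reject H₀ | H₁ true) = 1 - β = 0.759, so Type II error probability = β = 1 - Power = 0.241
c) P(fail to reject H₀ | H₀ true) = 1 - α = 0.95

Answer: a) 0.05, b) 0.241, c) 0.95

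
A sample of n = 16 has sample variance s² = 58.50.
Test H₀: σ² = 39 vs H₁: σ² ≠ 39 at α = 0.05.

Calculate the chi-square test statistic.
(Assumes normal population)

df = n - 1 = 15
χ² = (n-1)s²/σ₀² = 15×58.50/39 = 22.5000
Critical values: χ²_{0.975,15} = 6.262, χ²_{0.025,15} = 27.488
Rejection region: χ² < 6.262 or χ² > 27.488
Decision: fail to reject H₀

Answer: χ² = 22.5000, fail to reject H₀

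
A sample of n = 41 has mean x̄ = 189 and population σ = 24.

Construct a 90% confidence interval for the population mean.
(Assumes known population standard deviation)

Confidence level: 90%, α = 0.1
z_0.05 = 1.645
SE = σ/√n = 24/√41 = 3.7482
Margin of error = 1.645 × 3.7482 = 6.1658
CI: x̄ ± margin = 189 ± 6.1658
CI: (182.8342, 195.1658)

Answer: (182.8342, 195.1658)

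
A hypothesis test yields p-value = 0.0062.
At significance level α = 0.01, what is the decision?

Answer: reject H₀

Derivation:
Compare p-value to α:
0.0062 < 0.01
Decision: reject H₀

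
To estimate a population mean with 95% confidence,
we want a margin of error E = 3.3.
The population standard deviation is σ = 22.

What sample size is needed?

z_0.025 = 1.960
n = (z×σ/E)² = (1.960×22/3.3)²
n = 170.7378
Round up: n = 171

Answer: n = 171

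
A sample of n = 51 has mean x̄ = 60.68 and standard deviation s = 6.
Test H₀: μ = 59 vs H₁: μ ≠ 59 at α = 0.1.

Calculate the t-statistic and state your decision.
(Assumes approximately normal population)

df = n - 1 = 50
SE = s/√n = 6/√51 = 0.8402
t = (x̄ - μ₀)/SE = (60.68 - 59)/0.8402 = 1.9995
Critical value: t_{0.05,50} = ±1.676
p-value ≈ 0.0510
Decision: reject H₀

Answer: t = 1.9995, reject H₀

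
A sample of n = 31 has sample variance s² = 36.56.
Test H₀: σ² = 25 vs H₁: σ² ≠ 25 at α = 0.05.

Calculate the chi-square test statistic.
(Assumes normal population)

df = n - 1 = 30
χ² = (n-1)s²/σ₀² = 30×36.56/25 = 43.8720
Critical values: χ²_{0.975,30} = 16.791, χ²_{0.025,30} = 46.979
Rejection region: χ² < 16.791 or χ² > 46.979
Decision: fail to reject H₀

Answer: χ² = 43.8720, fail to reject H₀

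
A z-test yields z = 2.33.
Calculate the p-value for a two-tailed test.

Answer: p-value ≈ 0.0198

Derivation:
For z = 2.33:
p = 2×P(Z > |2.33|) = 2×(1 - Φ(2.33)) = 0.0198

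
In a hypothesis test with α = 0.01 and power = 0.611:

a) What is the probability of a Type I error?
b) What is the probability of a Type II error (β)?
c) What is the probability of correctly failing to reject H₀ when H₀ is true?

Answer: a) 0.01, b) 0.389, c) 0.99

Derivation:
a) Type I error probability = α = 0.01
b) Power = P(reject H₀ | H₁ true) = 1 - β = 0.611, so Type II error probability = β = 1 - Power = 0.389
c) P(fail to reject H₀ | H₀ true) = 1 - α = 0.99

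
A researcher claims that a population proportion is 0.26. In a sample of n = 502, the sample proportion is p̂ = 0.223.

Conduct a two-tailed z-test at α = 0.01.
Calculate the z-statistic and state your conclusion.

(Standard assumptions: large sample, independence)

H₀: p = 0.26, H₁: p ≠ 0.26
Standard error: SE = √(p₀(1-p₀)/n) = √(0.26×0.74/502) = 0.019577
z-statistic: z = (p̂ - p₀)/SE = (0.223 - 0.26)/0.019577 = -1.8900
Critical value: z_0.005 = ±2.576
p-value = 0.0588
Decision: fail to reject H₀ at α = 0.01

Answer: z = -1.8900, fail to reject H₀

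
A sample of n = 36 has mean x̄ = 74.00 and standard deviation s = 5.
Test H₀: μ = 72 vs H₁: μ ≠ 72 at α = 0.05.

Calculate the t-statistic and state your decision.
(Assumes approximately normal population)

df = n - 1 = 35
SE = s/√n = 5/√36 = 0.8333
t = (x̄ - μ₀)/SE = (74.00 - 72)/0.8333 = 2.4001
Critical value: t_{0.025,35} = ±2.030
p-value ≈ 0.0218
Decision: reject H₀

Answer: t = 2.4001, reject H₀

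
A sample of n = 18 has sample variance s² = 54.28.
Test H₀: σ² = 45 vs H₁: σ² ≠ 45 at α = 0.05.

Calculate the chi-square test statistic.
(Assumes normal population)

Answer: χ² = 20.5058, fail to reject H₀

Derivation:
df = n - 1 = 17
χ² = (n-1)s²/σ₀² = 17×54.28/45 = 20.5058
Critical values: χ²_{0.975,17} = 7.564, χ²_{0.025,17} = 30.191
Rejection region: χ² < 7.564 or χ² > 30.191
Decision: fail to reject H₀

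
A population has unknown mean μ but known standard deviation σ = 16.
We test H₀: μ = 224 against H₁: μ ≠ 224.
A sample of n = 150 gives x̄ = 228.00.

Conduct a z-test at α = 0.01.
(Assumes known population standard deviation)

Answer: z = 3.0618, reject H₀

Derivation:
Standard error: SE = σ/√n = 16/√150 = 1.3064
z-statistic: z = (x̄ - μ₀)/SE = (228.00 - 224)/1.3064 = 3.0618
Critical value: ±2.576
p-value = 0.0022
Decision: reject H₀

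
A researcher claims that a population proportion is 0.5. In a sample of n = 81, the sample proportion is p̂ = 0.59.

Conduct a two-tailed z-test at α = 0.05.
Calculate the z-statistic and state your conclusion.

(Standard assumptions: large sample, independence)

H₀: p = 0.5, H₁: p ≠ 0.5
Standard error: SE = √(p₀(1-p₀)/n) = √(0.5×0.5/81) = 0.055556
z-statistic: z = (p̂ - p₀)/SE = (0.59 - 0.5)/0.055556 = 1.6200
Critical value: z_0.025 = ±1.960
p-value = 0.1052
Decision: fail to reject H₀ at α = 0.05

Answer: z = 1.6200, fail to reject H₀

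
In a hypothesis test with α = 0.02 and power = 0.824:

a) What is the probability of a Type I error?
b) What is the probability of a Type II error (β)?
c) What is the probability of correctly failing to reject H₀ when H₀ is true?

Answer: a) 0.02, b) 0.176, c) 0.98

Derivation:
a) Type I error probability = α = 0.02
b) Power = P(reject H₀ | H₁ true) = 1 - β = 0.824, so Type II error probability = β = 1 - Power = 0.176
c) P(fail to reject H₀ | H₀ true) = 1 - α = 0.98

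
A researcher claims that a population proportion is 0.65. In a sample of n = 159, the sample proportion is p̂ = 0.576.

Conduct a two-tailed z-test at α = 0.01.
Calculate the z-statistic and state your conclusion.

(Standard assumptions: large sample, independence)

Answer: z = -1.9563, fail to reject H₀

Derivation:
H₀: p = 0.65, H₁: p ≠ 0.65
Standard error: SE = √(p₀(1-p₀)/n) = √(0.65×0.35/159) = 0.037826
z-statistic: z = (p̂ - p₀)/SE = (0.576 - 0.65)/0.037826 = -1.9563
Critical value: z_0.005 = ±2.576
p-value = 0.0504
Decision: fail to reject H₀ at α = 0.01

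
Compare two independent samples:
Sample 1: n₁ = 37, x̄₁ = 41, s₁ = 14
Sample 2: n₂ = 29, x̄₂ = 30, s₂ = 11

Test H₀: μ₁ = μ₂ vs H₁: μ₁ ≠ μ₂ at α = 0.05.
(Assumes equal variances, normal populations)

Answer: t = 3.4720, reject H₀

Derivation:
Pooled variance: s²_p = [36×14² + 28×11²]/(64) = 163.1875
s_p = 12.7745
SE = s_p×√(1/n₁ + 1/n₂) = 12.7745×√(1/37 + 1/29) = 3.1682
t = (x̄₁ - x̄₂)/SE = (41 - 30)/3.1682 = 3.4720
df = 64, t-critical = ±1.998
Decision: reject H₀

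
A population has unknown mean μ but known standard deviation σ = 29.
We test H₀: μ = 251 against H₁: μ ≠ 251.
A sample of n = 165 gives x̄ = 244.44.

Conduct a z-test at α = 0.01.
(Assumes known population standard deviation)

Answer: z = -2.9057, reject H₀

Derivation:
Standard error: SE = σ/√n = 29/√165 = 2.2576
z-statistic: z = (x̄ - μ₀)/SE = (244.44 - 251)/2.2576 = -2.9057
Critical value: ±2.576
p-value = 0.0037
Decision: reject H₀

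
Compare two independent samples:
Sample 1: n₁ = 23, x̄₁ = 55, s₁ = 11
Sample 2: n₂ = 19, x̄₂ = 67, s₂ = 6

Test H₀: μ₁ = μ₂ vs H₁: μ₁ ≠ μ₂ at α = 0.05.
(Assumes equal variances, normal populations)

Pooled variance: s²_p = [22×11² + 18×6²]/(40) = 82.7500
s_p = 9.0967
SE = s_p×√(1/n₁ + 1/n₂) = 9.0967×√(1/23 + 1/19) = 2.8201
t = (x̄₁ - x̄₂)/SE = (55 - 67)/2.8201 = -4.2552
df = 40, t-critical = ±2.021
Decision: reject H₀

Answer: t = -4.2552, reject H₀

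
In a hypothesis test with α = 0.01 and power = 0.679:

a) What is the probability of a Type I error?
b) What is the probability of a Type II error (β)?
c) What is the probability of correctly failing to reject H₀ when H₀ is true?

a) Type I error probability = α = 0.01
b) Power = P(reject H₀ | H₁ true) = 1 - β = 0.679, so Type II error probability = β = 1 - Power = 0.321
c) P(fail to reject H₀ | H₀ true) = 1 - α = 0.99

Answer: a) 0.01, b) 0.321, c) 0.99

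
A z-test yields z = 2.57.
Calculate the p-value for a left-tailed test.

Answer: p-value ≈ 0.9949

Derivation:
For z = 2.57:
p = P(Z < 2.57) = Φ(2.57) = 0.9949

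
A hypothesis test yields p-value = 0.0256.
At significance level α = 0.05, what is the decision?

Compare p-value to α:
0.0256 < 0.05
Decision: reject H₀

Answer: reject H₀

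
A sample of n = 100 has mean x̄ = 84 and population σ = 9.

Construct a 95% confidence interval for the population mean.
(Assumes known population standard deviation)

Answer: (82.2360, 85.7640)

Derivation:
Confidence level: 95%, α = 0.05
z_0.025 = 1.960
SE = σ/√n = 9/√100 = 0.9000
Margin of error = 1.960 × 0.9000 = 1.7640
CI: x̄ ± margin = 84 ± 1.7640
CI: (82.2360, 85.7640)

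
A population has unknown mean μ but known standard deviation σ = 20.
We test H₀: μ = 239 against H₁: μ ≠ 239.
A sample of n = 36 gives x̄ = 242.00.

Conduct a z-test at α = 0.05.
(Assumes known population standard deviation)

Standard error: SE = σ/√n = 20/√36 = 3.3333
z-statistic: z = (x̄ - μ₀)/SE = (242.00 - 239)/3.3333 = 0.9000
Critical value: ±1.960
p-value = 0.3681
Decision: fail to reject H₀

Answer: z = 0.9000, fail to reject H₀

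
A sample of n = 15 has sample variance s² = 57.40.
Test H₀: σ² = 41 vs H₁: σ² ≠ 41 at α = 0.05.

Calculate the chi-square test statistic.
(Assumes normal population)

Answer: χ² = 19.6000, fail to reject H₀

Derivation:
df = n - 1 = 14
χ² = (n-1)s²/σ₀² = 14×57.40/41 = 19.6000
Critical values: χ²_{0.975,14} = 5.629, χ²_{0.025,14} = 26.119
Rejection region: χ² < 5.629 or χ² > 26.119
Decision: fail to reject H₀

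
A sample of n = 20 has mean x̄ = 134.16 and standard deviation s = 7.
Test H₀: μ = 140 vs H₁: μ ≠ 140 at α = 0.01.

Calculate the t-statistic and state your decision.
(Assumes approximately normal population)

Answer: t = -3.7312, reject H₀

Derivation:
df = n - 1 = 19
SE = s/√n = 7/√20 = 1.5652
t = (x̄ - μ₀)/SE = (134.16 - 140)/1.5652 = -3.7312
Critical value: t_{0.005,19} = ±2.861
p-value ≈ 0.0014
Decision: reject H₀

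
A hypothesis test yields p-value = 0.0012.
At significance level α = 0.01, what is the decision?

Compare p-value to α:
0.0012 < 0.01
Decision: reject H₀

Answer: reject H₀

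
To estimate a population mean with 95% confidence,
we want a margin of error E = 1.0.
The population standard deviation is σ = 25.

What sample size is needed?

Answer: n = 2401

Derivation:
z_0.025 = 1.960
n = (z×σ/E)² = (1.960×25/1.0)²
n = 2401.0000
Already a whole number: n = 2401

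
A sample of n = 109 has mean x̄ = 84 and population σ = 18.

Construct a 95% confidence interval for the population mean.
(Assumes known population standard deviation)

Confidence level: 95%, α = 0.05
z_0.025 = 1.960
SE = σ/√n = 18/√109 = 1.7241
Margin of error = 1.960 × 1.7241 = 3.3792
CI: x̄ ± margin = 84 ± 3.3792
CI: (80.6208, 87.3792)

Answer: (80.6208, 87.3792)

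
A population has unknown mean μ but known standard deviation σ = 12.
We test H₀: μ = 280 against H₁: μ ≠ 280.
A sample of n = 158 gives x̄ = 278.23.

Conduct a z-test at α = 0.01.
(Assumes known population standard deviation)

Standard error: SE = σ/√n = 12/√158 = 0.9547
z-statistic: z = (x̄ - μ₀)/SE = (278.23 - 280)/0.9547 = -1.8540
Critical value: ±2.576
p-value = 0.0637
Decision: fail to reject H₀

Answer: z = -1.8540, fail to reject H₀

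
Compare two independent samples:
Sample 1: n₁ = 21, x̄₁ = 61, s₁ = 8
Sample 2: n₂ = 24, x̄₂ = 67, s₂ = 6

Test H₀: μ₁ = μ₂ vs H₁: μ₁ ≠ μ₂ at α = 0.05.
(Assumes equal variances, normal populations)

Pooled variance: s²_p = [20×8² + 23×6²]/(43) = 49.0233
s_p = 7.0017
SE = s_p×√(1/n₁ + 1/n₂) = 7.0017×√(1/21 + 1/24) = 2.0922
t = (x̄₁ - x̄₂)/SE = (61 - 67)/2.0922 = -2.8678
df = 43, t-critical = ±2.017
Decision: reject H₀

Answer: t = -2.8678, reject H₀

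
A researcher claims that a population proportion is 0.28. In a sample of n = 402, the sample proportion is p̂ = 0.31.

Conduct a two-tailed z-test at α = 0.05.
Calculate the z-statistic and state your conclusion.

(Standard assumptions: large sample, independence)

H₀: p = 0.28, H₁: p ≠ 0.28
Standard error: SE = √(p₀(1-p₀)/n) = √(0.28×0.72/402) = 0.022394
z-statistic: z = (p̂ - p₀)/SE = (0.31 - 0.28)/0.022394 = 1.3396
Critical value: z_0.025 = ±1.960
p-value = 0.1804
Decision: fail to reject H₀ at α = 0.05

Answer: z = 1.3396, fail to reject H₀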